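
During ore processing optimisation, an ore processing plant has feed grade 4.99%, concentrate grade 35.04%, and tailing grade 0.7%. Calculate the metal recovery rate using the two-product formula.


Using the two-product formula:
R = 100 * c * (f - t) / (f * (c - t))
Numerator = 100 * 35.04 * (4.99 - 0.7)
= 100 * 35.04 * 4.29
= 15032.16
Denominator = 4.99 * (35.04 - 0.7)
= 4.99 * 34.34
= 171.3566
R = 15032.16 / 171.3566
= 87.7244%

87.7244%


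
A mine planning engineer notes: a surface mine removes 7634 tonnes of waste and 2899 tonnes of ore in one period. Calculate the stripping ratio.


2.6333

Stripping ratio = waste tonnage / ore tonnage
= 7634 / 2899
= 2.6333


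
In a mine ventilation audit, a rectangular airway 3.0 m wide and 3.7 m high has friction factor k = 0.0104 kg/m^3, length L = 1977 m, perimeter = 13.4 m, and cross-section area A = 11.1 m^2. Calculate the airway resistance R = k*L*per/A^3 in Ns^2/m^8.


0.2015 Ns^2/m^8

Compute the numerator:
k * L * per = 0.0104 * 1977 * 13.4
= 275.51472
Compute the denominator:
A^3 = 11.1^3 = 1367.631
Resistance:
R = 275.51472 / 1367.631
= 0.2015 Ns^2/m^8


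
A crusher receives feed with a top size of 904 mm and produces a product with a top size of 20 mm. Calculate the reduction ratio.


Reduction ratio = feed size / product size
= 904 / 20
= 45.2

45.2


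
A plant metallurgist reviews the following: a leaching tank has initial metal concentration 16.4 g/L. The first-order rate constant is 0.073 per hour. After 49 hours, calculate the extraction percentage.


Compute the exponent:
-k * t = -0.073 * 49 = -3.577
Remaining concentration:
C = 16.4 * exp(-3.577)
= 16.4 * 0.02795945092
= 0.458534995 g/L
Extracted = 16.4 - 0.458534995 = 15.941465 g/L
Extraction % = 15.941465 / 16.4 * 100
= 97.2041%

97.2041%


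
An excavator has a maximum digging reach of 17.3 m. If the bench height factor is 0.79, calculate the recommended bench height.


Bench height = reach * factor
= 17.3 * 0.79
= 13.667 m

13.667 m


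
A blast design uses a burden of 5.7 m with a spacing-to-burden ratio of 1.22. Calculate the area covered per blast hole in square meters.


39.6378 m^2

First, find the spacing:
Spacing = burden * ratio = 5.7 * 1.22
= 6.954 m
Then, calculate the area:
Area = burden * spacing = 5.7 * 6.954
= 39.6378 m^2


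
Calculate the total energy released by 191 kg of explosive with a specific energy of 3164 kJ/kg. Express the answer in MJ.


Energy = mass * specific_energy / 1000
= 191 * 3164 / 1000
= 604324 / 1000
= 604.324 MJ

604.324 MJ


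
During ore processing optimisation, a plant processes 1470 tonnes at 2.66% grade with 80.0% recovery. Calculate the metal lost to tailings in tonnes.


Total metal in feed:
= 1470 * 2.66 / 100 = 39.102 tonnes
Metal recovered:
= 39.102 * 80.0 / 100 = 31.2816 tonnes
Metal lost to tailings:
= 39.102 - 31.2816
= 7.8204 tonnes

7.8204 tonnes


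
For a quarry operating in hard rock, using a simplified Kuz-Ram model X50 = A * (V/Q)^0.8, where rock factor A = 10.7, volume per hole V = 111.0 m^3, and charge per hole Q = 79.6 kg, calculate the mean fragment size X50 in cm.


Compute V/Q:
V/Q = 111.0 / 79.6 = 1.394472362
Raise to the power 0.8:
(V/Q)^0.8 = 1.394472362^0.8 = 1.304751873
Multiply by A:
X50 = 10.7 * 1.304751873
= 13.9608 cm

13.9608 cm


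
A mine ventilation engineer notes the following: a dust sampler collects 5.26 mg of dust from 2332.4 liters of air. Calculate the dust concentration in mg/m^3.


Convert liters to m^3: 1 m^3 = 1000 L
Concentration = mass / volume * 1000
= 5.26 / 2332.4 * 1000
= 0.002255187789 * 1000
= 2.2552 mg/m^3

2.2552 mg/m^3


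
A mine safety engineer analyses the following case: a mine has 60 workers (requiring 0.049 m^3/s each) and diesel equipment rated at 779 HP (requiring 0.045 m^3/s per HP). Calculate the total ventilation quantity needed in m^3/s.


Airflow for workers:
Q_people = 60 * 0.049 = 2.94 m^3/s
Airflow for diesel equipment:
Q_diesel = 779 * 0.045 = 35.055 m^3/s
Total ventilation:
Q_total = 2.94 + 35.055
= 37.995 m^3/s

37.995 m^3/s


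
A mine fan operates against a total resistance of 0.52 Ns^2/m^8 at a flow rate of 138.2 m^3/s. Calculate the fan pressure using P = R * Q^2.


9931.6048 Pa

Compute Q^2:
Q^2 = 138.2^2 = 19099.24
Compute pressure:
P = R * Q^2 = 0.52 * 19099.24
= 9931.6048 Pa


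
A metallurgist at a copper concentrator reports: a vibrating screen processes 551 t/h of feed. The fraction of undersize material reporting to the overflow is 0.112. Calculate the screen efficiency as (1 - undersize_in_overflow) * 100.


88.8%

Screen efficiency = (1 - fraction of undersize in overflow) * 100
= (1 - 0.112) * 100
= 0.888 * 100
= 88.8%


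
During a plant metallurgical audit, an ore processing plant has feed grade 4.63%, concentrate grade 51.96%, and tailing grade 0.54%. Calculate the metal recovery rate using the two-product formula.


89.2646%

Using the two-product formula:
R = 100 * c * (f - t) / (f * (c - t))
Numerator = 100 * 51.96 * (4.63 - 0.54)
= 100 * 51.96 * 4.09
= 21251.64
Denominator = 4.63 * (51.96 - 0.54)
= 4.63 * 51.42
= 238.0746
R = 21251.64 / 238.0746
= 89.2646%


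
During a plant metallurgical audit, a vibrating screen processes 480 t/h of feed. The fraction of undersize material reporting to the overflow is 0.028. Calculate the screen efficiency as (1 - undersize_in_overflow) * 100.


97.2%

Screen efficiency = (1 - fraction of undersize in overflow) * 100
= (1 - 0.028) * 100
= 0.972 * 100
= 97.2%


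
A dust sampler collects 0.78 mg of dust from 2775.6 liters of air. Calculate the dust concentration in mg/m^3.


0.281 mg/m^3

Convert liters to m^3: 1 m^3 = 1000 L
Concentration = mass / volume * 1000
= 0.78 / 2775.6 * 1000
= 0.0002810203199 * 1000
= 0.281 mg/m^3


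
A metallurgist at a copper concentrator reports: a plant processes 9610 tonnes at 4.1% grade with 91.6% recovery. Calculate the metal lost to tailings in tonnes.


33.0968 tonnes

Total metal in feed:
= 9610 * 4.1 / 100 = 394.01 tonnes
Metal recovered:
= 394.01 * 91.6 / 100 = 360.91316 tonnes
Metal lost to tailings:
= 394.01 - 360.91316
= 33.0968 tonnes


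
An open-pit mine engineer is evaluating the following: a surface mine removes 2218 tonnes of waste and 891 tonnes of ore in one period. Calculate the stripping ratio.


Stripping ratio = waste tonnage / ore tonnage
= 2218 / 891
= 2.4893

2.4893


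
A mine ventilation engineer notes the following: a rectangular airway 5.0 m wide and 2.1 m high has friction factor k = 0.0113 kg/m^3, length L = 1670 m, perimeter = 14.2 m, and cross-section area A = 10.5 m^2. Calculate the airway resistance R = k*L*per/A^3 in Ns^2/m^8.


0.2315 Ns^2/m^8

Compute the numerator:
k * L * per = 0.0113 * 1670 * 14.2
= 267.9682
Compute the denominator:
A^3 = 10.5^3 = 1157.625
Resistance:
R = 267.9682 / 1157.625
= 0.2315 Ns^2/m^8


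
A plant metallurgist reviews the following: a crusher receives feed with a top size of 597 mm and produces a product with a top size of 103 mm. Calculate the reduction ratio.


Reduction ratio = feed size / product size
= 597 / 103
= 5.7961

5.7961


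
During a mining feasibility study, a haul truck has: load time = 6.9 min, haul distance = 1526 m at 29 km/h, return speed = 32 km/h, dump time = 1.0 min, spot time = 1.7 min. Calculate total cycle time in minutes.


15.6185 min

Convert haul speed to m/min: 29 * 1000/60 = 483.3333333 m/min
Haul time = 1526 / 483.3333333 = 3.157241379 min
Convert return speed to m/min: 32 * 1000/60 = 533.3333333 m/min
Return time = 1526 / 533.3333333 = 2.86125 min
Total cycle time:
= 6.9 + 3.157241379 + 1.0 + 2.86125 + 1.7
= 15.6185 min


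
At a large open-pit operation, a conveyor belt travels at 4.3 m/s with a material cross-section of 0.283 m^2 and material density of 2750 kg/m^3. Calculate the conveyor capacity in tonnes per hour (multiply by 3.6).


12047.31 t/h

Volumetric flow = speed * area
= 4.3 * 0.283 = 1.2169 m^3/s
Mass flow = volumetric * density
= 1.2169 * 2750 = 3346.475 kg/s
Convert to t/h: multiply by 3.6
Capacity = 3346.475 * 3.6
= 12047.31 t/h


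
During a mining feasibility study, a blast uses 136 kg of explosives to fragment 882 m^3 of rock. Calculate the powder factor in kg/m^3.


Powder factor = explosive mass / rock volume
= 136 / 882
= 0.1542 kg/m^3

0.1542 kg/m^3


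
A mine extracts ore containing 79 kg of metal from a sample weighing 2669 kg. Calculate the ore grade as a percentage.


Ore grade = (metal mass / ore mass) * 100
= (79 / 2669) * 100
= 0.02959910079 * 100
= 2.9599%

2.9599%


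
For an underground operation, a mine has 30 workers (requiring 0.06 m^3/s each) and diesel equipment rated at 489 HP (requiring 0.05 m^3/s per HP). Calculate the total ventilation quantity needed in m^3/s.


26.25 m^3/s

Airflow for workers:
Q_people = 30 * 0.06 = 1.8 m^3/s
Airflow for diesel equipment:
Q_diesel = 489 * 0.05 = 24.45 m^3/s
Total ventilation:
Q_total = 1.8 + 24.45
= 26.25 m^3/s


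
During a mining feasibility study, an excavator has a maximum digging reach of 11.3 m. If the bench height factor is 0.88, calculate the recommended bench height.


9.944 m

Bench height = reach * factor
= 11.3 * 0.88
= 9.944 m


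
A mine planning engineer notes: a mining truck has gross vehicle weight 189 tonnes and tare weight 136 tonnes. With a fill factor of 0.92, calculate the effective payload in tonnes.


48.76 tonnes

Maximum payload = gross - tare
= 189 - 136 = 53 tonnes
Effective payload = max payload * fill factor
= 53 * 0.92
= 48.76 tonnes


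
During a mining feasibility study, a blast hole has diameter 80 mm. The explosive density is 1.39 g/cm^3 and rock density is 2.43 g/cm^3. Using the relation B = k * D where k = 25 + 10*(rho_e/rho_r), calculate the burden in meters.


2.4576 m

First, compute k:
rho_e / rho_r = 1.39 / 2.43 = 0.5720164609
k = 25 + 10 * 0.5720164609 = 30.72016461
Then, compute burden:
B = k * D / 1000 = 30.72016461 * 80 / 1000
= 2457.613169 / 1000
= 2.4576 m


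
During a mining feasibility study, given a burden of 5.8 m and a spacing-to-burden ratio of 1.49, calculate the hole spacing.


Spacing = burden * ratio
= 5.8 * 1.49
= 8.642 m

8.642 m


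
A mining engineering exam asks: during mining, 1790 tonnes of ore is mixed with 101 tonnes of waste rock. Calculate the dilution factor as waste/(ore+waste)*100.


5.3411%

Total material = ore + waste
= 1790 + 101 = 1891 tonnes
Dilution = waste / total * 100
= 101 / 1891 * 100
= 0.05341089371 * 100
= 5.3411%


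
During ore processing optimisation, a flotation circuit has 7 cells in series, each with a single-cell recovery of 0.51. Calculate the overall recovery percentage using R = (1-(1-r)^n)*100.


99.3218%

Complement of single-cell recovery:
1 - r = 1 - 0.51 = 0.49
Raise to power n:
(1 - r)^7 = 0.49^7 = 0.006782230728
Overall recovery:
R = (1 - 0.006782230728) * 100
= 99.3218%


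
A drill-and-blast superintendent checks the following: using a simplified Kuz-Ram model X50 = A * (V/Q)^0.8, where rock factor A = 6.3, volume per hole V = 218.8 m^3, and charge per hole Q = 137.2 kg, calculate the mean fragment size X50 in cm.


Compute V/Q:
V/Q = 218.8 / 137.2 = 1.594752187
Raise to the power 0.8:
(V/Q)^0.8 = 1.594752187^0.8 = 1.452628515
Multiply by A:
X50 = 6.3 * 1.452628515
= 9.1516 cm

9.1516 cm


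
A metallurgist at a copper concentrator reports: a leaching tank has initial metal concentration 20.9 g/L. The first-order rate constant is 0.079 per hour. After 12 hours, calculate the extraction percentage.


61.2485%

Compute the exponent:
-k * t = -0.079 * 12 = -0.948
Remaining concentration:
C = 20.9 * exp(-0.948)
= 20.9 * 0.3875152795
= 8.099069342 g/L
Extracted = 20.9 - 8.099069342 = 12.80093066 g/L
Extraction % = 12.80093066 / 20.9 * 100
= 61.2485%


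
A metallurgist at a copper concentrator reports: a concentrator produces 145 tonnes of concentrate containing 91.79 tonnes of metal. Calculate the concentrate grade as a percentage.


63.3034%

Grade = (metal in concentrate / concentrate mass) * 100
= (91.79 / 145) * 100
= 0.6330344828 * 100
= 63.3034%


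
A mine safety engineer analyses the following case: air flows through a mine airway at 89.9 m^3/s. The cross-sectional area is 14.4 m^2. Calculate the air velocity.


6.2431 m/s

Velocity = flow rate / cross-sectional area
= 89.9 / 14.4
= 6.2431 m/s


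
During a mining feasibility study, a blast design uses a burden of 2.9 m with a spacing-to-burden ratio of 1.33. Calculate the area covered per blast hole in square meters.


First, find the spacing:
Spacing = burden * ratio = 2.9 * 1.33
= 3.857 m
Then, calculate the area:
Area = burden * spacing = 2.9 * 3.857
= 11.1853 m^2

11.1853 m^2


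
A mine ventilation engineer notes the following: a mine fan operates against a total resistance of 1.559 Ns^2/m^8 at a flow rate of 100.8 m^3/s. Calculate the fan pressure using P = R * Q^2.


15840.4378 Pa

Compute Q^2:
Q^2 = 100.8^2 = 10160.64
Compute pressure:
P = R * Q^2 = 1.559 * 10160.64
= 15840.4378 Pa


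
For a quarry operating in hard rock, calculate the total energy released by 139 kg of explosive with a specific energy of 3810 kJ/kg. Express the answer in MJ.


529.59 MJ

Energy = mass * specific_energy / 1000
= 139 * 3810 / 1000
= 529590 / 1000
= 529.59 MJ


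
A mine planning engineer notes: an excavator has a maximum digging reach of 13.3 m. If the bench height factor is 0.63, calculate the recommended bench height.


8.379 m

Bench height = reach * factor
= 13.3 * 0.63
= 8.379 m


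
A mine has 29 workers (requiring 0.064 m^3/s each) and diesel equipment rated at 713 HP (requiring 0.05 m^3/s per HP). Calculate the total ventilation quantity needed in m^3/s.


Airflow for workers:
Q_people = 29 * 0.064 = 1.856 m^3/s
Airflow for diesel equipment:
Q_diesel = 713 * 0.05 = 35.65 m^3/s
Total ventilation:
Q_total = 1.856 + 35.65
= 37.506 m^3/s

37.506 m^3/s


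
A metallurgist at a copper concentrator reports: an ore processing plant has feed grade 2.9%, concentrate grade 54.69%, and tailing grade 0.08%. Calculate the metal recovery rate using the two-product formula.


97.3838%

Using the two-product formula:
R = 100 * c * (f - t) / (f * (c - t))
Numerator = 100 * 54.69 * (2.9 - 0.08)
= 100 * 54.69 * 2.82
= 15422.58
Denominator = 2.9 * (54.69 - 0.08)
= 2.9 * 54.61
= 158.369
R = 15422.58 / 158.369
= 97.3838%


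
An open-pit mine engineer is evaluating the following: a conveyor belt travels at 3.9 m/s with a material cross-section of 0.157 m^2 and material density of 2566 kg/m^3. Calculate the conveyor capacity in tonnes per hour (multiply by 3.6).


5656.1825 t/h

Volumetric flow = speed * area
= 3.9 * 0.157 = 0.6123 m^3/s
Mass flow = volumetric * density
= 0.6123 * 2566 = 1571.1618 kg/s
Convert to t/h: multiply by 3.6
Capacity = 1571.1618 * 3.6
= 5656.1825 t/h


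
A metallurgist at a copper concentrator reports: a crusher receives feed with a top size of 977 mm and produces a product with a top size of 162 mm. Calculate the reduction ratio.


6.0309

Reduction ratio = feed size / product size
= 977 / 162
= 6.0309


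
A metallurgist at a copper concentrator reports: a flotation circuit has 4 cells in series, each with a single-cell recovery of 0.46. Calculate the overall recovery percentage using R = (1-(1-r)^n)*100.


91.4969%

Complement of single-cell recovery:
1 - r = 1 - 0.46 = 0.54
Raise to power n:
(1 - r)^4 = 0.54^4 = 0.08503056
Overall recovery:
R = (1 - 0.08503056) * 100
= 91.4969%


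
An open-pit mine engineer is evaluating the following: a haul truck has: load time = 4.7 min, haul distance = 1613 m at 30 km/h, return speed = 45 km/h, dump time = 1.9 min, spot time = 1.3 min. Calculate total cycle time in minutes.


13.2767 min

Convert haul speed to m/min: 30 * 1000/60 = 500 m/min
Haul time = 1613 / 500 = 3.226 min
Convert return speed to m/min: 45 * 1000/60 = 750 m/min
Return time = 1613 / 750 = 2.150666667 min
Total cycle time:
= 4.7 + 3.226 + 1.9 + 2.150666667 + 1.3
= 13.2767 min


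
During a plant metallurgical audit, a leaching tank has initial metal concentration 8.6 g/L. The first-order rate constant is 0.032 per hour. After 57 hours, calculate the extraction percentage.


83.8621%

Compute the exponent:
-k * t = -0.032 * 57 = -1.824
Remaining concentration:
C = 8.6 * exp(-1.824)
= 8.6 * 0.1613789424
= 1.387858905 g/L
Extracted = 8.6 - 1.387858905 = 7.212141095 g/L
Extraction % = 7.212141095 / 8.6 * 100
= 83.8621%


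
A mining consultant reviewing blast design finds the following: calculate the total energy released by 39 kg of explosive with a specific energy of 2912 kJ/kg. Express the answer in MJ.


113.568 MJ

Energy = mass * specific_energy / 1000
= 39 * 2912 / 1000
= 113568 / 1000
= 113.568 MJ


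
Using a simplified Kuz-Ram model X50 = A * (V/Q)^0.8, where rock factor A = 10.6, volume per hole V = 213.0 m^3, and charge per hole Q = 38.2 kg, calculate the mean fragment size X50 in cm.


Compute V/Q:
V/Q = 213.0 / 38.2 = 5.57591623
Raise to the power 0.8:
(V/Q)^0.8 = 5.57591623^0.8 = 3.954148655
Multiply by A:
X50 = 10.6 * 3.954148655
= 41.914 cm

41.914 cm


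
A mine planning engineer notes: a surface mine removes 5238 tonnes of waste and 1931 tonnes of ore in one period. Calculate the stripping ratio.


2.7126

Stripping ratio = waste tonnage / ore tonnage
= 5238 / 1931
= 2.7126


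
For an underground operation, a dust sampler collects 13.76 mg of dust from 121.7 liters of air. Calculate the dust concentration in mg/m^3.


113.0649 mg/m^3

Convert liters to m^3: 1 m^3 = 1000 L
Concentration = mass / volume * 1000
= 13.76 / 121.7 * 1000
= 0.1130649137 * 1000
= 113.0649 mg/m^3


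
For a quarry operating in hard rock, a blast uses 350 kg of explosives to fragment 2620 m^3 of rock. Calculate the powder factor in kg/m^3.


0.1336 kg/m^3

Powder factor = explosive mass / rock volume
= 350 / 2620
= 0.1336 kg/m^3


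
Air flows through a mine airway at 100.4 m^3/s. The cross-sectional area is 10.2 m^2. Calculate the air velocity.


Velocity = flow rate / cross-sectional area
= 100.4 / 10.2
= 9.8431 m/s

9.8431 m/s


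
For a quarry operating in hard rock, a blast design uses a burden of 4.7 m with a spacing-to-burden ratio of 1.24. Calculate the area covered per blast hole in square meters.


First, find the spacing:
Spacing = burden * ratio = 4.7 * 1.24
= 5.828 m
Then, calculate the area:
Area = burden * spacing = 4.7 * 5.828
= 27.3916 m^2

27.3916 m^2


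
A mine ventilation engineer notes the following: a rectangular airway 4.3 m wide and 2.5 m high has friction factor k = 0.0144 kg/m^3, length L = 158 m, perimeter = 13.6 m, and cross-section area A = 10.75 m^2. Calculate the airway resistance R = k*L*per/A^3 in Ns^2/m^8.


Compute the numerator:
k * L * per = 0.0144 * 158 * 13.6
= 30.94272
Compute the denominator:
A^3 = 10.75^3 = 1242.296875
Resistance:
R = 30.94272 / 1242.296875
= 0.0249 Ns^2/m^8

0.0249 Ns^2/m^8


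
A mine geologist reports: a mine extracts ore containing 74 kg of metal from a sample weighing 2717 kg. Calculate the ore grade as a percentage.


2.7236%

Ore grade = (metal mass / ore mass) * 100
= (74 / 2717) * 100
= 0.02723592197 * 100
= 2.7236%


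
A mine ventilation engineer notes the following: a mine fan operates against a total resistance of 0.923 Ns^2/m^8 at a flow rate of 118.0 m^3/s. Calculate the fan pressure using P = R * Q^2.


12851.852 Pa

Compute Q^2:
Q^2 = 118.0^2 = 13924.0
Compute pressure:
P = R * Q^2 = 0.923 * 13924.0
= 12851.852 Pa


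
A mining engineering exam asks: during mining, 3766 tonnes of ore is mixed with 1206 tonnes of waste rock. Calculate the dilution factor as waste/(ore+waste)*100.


24.2558%

Total material = ore + waste
= 3766 + 1206 = 4972 tonnes
Dilution = waste / total * 100
= 1206 / 4972 * 100
= 0.2425583266 * 100
= 24.2558%


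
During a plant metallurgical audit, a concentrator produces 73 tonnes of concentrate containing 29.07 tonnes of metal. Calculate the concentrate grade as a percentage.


39.8219%

Grade = (metal in concentrate / concentrate mass) * 100
= (29.07 / 73) * 100
= 0.3982191781 * 100
= 39.8219%


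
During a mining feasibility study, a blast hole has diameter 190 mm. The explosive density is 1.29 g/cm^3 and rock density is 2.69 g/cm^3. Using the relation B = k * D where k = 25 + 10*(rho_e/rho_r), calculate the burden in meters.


First, compute k:
rho_e / rho_r = 1.29 / 2.69 = 0.4795539033
k = 25 + 10 * 0.4795539033 = 29.79553903
Then, compute burden:
B = k * D / 1000 = 29.79553903 * 190 / 1000
= 5661.152416 / 1000
= 5.6612 m

5.6612 m


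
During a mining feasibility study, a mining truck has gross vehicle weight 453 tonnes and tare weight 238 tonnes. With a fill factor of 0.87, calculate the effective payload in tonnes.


Maximum payload = gross - tare
= 453 - 238 = 215 tonnes
Effective payload = max payload * fill factor
= 215 * 0.87
= 187.05 tonnes

187.05 tonnes


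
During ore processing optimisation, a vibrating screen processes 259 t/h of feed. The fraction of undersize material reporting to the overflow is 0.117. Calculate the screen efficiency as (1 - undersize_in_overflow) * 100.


88.3%

Screen efficiency = (1 - fraction of undersize in overflow) * 100
= (1 - 0.117) * 100
= 0.883 * 100
= 88.3%


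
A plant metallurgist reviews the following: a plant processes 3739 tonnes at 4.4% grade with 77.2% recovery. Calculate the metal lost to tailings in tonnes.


37.5096 tonnes

Total metal in feed:
= 3739 * 4.4 / 100 = 164.516 tonnes
Metal recovered:
= 164.516 * 77.2 / 100 = 127.006352 tonnes
Metal lost to tailings:
= 164.516 - 127.006352
= 37.5096 tonnes


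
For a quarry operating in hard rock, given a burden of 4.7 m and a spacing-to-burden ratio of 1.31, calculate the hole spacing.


6.157 m

Spacing = burden * ratio
= 4.7 * 1.31
= 6.157 m


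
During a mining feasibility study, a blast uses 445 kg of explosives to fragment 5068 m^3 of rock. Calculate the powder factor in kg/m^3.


Powder factor = explosive mass / rock volume
= 445 / 5068
= 0.0878 kg/m^3

0.0878 kg/m^3


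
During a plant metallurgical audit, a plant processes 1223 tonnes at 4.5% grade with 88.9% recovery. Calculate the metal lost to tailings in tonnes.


6.1089 tonnes

Total metal in feed:
= 1223 * 4.5 / 100 = 55.035 tonnes
Metal recovered:
= 55.035 * 88.9 / 100 = 48.926115 tonnes
Metal lost to tailings:
= 55.035 - 48.926115
= 6.1089 tonnes


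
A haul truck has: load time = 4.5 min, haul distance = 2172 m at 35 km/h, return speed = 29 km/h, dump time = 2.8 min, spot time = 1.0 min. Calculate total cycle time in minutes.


Convert haul speed to m/min: 35 * 1000/60 = 583.3333333 m/min
Haul time = 2172 / 583.3333333 = 3.723428571 min
Convert return speed to m/min: 29 * 1000/60 = 483.3333333 m/min
Return time = 2172 / 483.3333333 = 4.493793103 min
Total cycle time:
= 4.5 + 3.723428571 + 2.8 + 4.493793103 + 1.0
= 16.5172 min

16.5172 min


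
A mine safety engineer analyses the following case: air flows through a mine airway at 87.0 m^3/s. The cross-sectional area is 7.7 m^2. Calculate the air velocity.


11.2987 m/s

Velocity = flow rate / cross-sectional area
= 87.0 / 7.7
= 11.2987 m/s


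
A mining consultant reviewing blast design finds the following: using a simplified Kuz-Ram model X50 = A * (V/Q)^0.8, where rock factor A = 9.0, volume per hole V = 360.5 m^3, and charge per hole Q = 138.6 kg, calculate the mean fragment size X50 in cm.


Compute V/Q:
V/Q = 360.5 / 138.6 = 2.601010101
Raise to the power 0.8:
(V/Q)^0.8 = 2.601010101^0.8 = 2.148392517
Multiply by A:
X50 = 9.0 * 2.148392517
= 19.3355 cm

19.3355 cm


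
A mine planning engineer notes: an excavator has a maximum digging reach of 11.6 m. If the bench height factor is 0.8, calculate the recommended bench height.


9.28 m

Bench height = reach * factor
= 11.6 * 0.8
= 9.28 m


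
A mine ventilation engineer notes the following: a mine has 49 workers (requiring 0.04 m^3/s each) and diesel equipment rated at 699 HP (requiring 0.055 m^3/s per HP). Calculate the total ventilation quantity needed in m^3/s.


40.405 m^3/s

Airflow for workers:
Q_people = 49 * 0.04 = 1.96 m^3/s
Airflow for diesel equipment:
Q_diesel = 699 * 0.055 = 38.445 m^3/s
Total ventilation:
Q_total = 1.96 + 38.445
= 40.405 m^3/s


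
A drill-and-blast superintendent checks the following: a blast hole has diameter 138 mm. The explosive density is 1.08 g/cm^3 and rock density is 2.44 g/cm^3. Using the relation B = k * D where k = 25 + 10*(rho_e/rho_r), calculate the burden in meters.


First, compute k:
rho_e / rho_r = 1.08 / 2.44 = 0.4426229508
k = 25 + 10 * 0.4426229508 = 29.42622951
Then, compute burden:
B = k * D / 1000 = 29.42622951 * 138 / 1000
= 4060.819672 / 1000
= 4.0608 m

4.0608 m


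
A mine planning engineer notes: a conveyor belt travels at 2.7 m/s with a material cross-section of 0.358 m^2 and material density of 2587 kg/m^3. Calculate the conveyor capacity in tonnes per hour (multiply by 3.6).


9002.1391 t/h

Volumetric flow = speed * area
= 2.7 * 0.358 = 0.9666 m^3/s
Mass flow = volumetric * density
= 0.9666 * 2587 = 2500.5942 kg/s
Convert to t/h: multiply by 3.6
Capacity = 2500.5942 * 3.6
= 9002.1391 t/h


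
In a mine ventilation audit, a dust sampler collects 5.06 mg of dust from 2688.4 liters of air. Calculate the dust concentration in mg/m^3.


1.8822 mg/m^3

Convert liters to m^3: 1 m^3 = 1000 L
Concentration = mass / volume * 1000
= 5.06 / 2688.4 * 1000
= 0.001882160393 * 1000
= 1.8822 mg/m^3


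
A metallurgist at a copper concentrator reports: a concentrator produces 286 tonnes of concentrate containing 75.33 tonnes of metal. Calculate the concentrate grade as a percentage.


Grade = (metal in concentrate / concentrate mass) * 100
= (75.33 / 286) * 100
= 0.2633916084 * 100
= 26.3392%

26.3392%


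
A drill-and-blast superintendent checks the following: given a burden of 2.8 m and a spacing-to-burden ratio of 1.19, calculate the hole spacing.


Spacing = burden * ratio
= 2.8 * 1.19
= 3.332 m

3.332 m


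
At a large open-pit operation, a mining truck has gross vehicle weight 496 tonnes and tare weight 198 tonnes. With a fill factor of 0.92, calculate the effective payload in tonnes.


274.16 tonnes

Maximum payload = gross - tare
= 496 - 198 = 298 tonnes
Effective payload = max payload * fill factor
= 298 * 0.92
= 274.16 tonnes


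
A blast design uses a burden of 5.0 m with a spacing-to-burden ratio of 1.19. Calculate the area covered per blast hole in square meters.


First, find the spacing:
Spacing = burden * ratio = 5.0 * 1.19
= 5.95 m
Then, calculate the area:
Area = burden * spacing = 5.0 * 5.95
= 29.75 m^2

29.75 m^2


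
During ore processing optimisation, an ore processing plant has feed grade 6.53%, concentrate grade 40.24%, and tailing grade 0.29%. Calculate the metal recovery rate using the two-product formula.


Using the two-product formula:
R = 100 * c * (f - t) / (f * (c - t))
Numerator = 100 * 40.24 * (6.53 - 0.29)
= 100 * 40.24 * 6.24
= 25109.76
Denominator = 6.53 * (40.24 - 0.29)
= 6.53 * 39.95
= 260.8735
R = 25109.76 / 260.8735
= 96.2526%

96.2526%


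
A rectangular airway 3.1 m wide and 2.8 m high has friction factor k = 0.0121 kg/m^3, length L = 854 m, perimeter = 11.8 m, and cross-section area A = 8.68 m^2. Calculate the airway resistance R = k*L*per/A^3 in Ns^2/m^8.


0.1865 Ns^2/m^8

Compute the numerator:
k * L * per = 0.0121 * 854 * 11.8
= 121.93412
Compute the denominator:
A^3 = 8.68^3 = 653.972032
Resistance:
R = 121.93412 / 653.972032
= 0.1865 Ns^2/m^8


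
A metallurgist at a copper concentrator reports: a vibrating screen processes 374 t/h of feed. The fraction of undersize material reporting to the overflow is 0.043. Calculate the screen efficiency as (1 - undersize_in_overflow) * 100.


Screen efficiency = (1 - fraction of undersize in overflow) * 100
= (1 - 0.043) * 100
= 0.957 * 100
= 95.7%

95.7%


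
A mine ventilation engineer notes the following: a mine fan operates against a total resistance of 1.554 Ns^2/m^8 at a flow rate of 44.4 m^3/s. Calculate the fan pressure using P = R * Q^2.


Compute Q^2:
Q^2 = 44.4^2 = 1971.36
Compute pressure:
P = R * Q^2 = 1.554 * 1971.36
= 3063.4934 Pa

3063.4934 Pa


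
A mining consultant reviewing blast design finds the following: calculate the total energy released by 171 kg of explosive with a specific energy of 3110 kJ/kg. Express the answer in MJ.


Energy = mass * specific_energy / 1000
= 171 * 3110 / 1000
= 531810 / 1000
= 531.81 MJ

531.81 MJ


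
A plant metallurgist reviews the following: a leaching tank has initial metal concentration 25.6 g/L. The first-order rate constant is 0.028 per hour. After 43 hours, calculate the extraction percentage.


Compute the exponent:
-k * t = -0.028 * 43 = -1.204
Remaining concentration:
C = 25.6 * exp(-1.204)
= 25.6 * 0.2999918414
= 7.67979114 g/L
Extracted = 25.6 - 7.67979114 = 17.92020886 g/L
Extraction % = 17.92020886 / 25.6 * 100
= 70.0008%

70.0008%


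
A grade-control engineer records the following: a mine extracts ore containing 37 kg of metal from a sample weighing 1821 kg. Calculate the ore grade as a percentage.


2.0319%

Ore grade = (metal mass / ore mass) * 100
= (37 / 1821) * 100
= 0.02031850632 * 100
= 2.0319%


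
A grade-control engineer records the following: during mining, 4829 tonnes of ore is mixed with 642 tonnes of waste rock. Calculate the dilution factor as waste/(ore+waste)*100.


11.7346%

Total material = ore + waste
= 4829 + 642 = 5471 tonnes
Dilution = waste / total * 100
= 642 / 5471 * 100
= 0.1173460062 * 100
= 11.7346%


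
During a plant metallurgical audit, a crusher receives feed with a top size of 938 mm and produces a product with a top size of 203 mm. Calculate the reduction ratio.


Reduction ratio = feed size / product size
= 938 / 203
= 4.6207

4.6207


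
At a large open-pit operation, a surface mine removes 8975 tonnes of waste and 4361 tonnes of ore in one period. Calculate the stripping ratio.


Stripping ratio = waste tonnage / ore tonnage
= 8975 / 4361
= 2.058

2.058


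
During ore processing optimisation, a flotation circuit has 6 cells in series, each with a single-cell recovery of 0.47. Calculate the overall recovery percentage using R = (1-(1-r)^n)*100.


Complement of single-cell recovery:
1 - r = 1 - 0.47 = 0.53
Raise to power n:
(1 - r)^6 = 0.53^6 = 0.02216436113
Overall recovery:
R = (1 - 0.02216436113) * 100
= 97.7836%

97.7836%


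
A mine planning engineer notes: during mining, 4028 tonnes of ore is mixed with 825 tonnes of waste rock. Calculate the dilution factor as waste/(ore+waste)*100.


16.9998%

Total material = ore + waste
= 4028 + 825 = 4853 tonnes
Dilution = waste / total * 100
= 825 / 4853 * 100
= 0.1699979394 * 100
= 16.9998%


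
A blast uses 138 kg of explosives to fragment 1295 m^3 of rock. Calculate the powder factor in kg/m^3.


0.1066 kg/m^3

Powder factor = explosive mass / rock volume
= 138 / 1295
= 0.1066 kg/m^3


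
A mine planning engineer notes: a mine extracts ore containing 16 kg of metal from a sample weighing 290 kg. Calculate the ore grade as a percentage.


5.5172%

Ore grade = (metal mass / ore mass) * 100
= (16 / 290) * 100
= 0.05517241379 * 100
= 5.5172%


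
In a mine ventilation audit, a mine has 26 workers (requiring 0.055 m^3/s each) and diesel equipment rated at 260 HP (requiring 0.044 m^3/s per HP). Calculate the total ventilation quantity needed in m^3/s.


Airflow for workers:
Q_people = 26 * 0.055 = 1.43 m^3/s
Airflow for diesel equipment:
Q_diesel = 260 * 0.044 = 11.44 m^3/s
Total ventilation:
Q_total = 1.43 + 11.44
= 12.87 m^3/s

12.87 m^3/s


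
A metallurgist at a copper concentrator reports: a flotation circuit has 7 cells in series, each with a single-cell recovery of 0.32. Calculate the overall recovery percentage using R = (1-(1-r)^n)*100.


93.277%

Complement of single-cell recovery:
1 - r = 1 - 0.32 = 0.68
Raise to power n:
(1 - r)^7 = 0.68^7 = 0.06722988818
Overall recovery:
R = (1 - 0.06722988818) * 100
= 93.277%


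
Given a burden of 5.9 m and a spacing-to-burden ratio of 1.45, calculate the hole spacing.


8.555 m

Spacing = burden * ratio
= 5.9 * 1.45
= 8.555 m


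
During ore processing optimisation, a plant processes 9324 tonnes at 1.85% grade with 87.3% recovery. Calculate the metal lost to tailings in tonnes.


21.9067 tonnes

Total metal in feed:
= 9324 * 1.85 / 100 = 172.494 tonnes
Metal recovered:
= 172.494 * 87.3 / 100 = 150.587262 tonnes
Metal lost to tailings:
= 172.494 - 150.587262
= 21.9067 tonnes


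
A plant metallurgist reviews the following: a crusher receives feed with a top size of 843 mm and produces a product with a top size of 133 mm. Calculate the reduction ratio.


Reduction ratio = feed size / product size
= 843 / 133
= 6.3383

6.3383


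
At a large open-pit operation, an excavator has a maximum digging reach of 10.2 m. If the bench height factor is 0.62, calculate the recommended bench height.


Bench height = reach * factor
= 10.2 * 0.62
= 6.324 m

6.324 m


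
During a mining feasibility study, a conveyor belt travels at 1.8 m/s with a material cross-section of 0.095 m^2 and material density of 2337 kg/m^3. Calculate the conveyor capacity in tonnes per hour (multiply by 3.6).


1438.6572 t/h

Volumetric flow = speed * area
= 1.8 * 0.095 = 0.171 m^3/s
Mass flow = volumetric * density
= 0.171 * 2337 = 399.627 kg/s
Convert to t/h: multiply by 3.6
Capacity = 399.627 * 3.6
= 1438.6572 t/h


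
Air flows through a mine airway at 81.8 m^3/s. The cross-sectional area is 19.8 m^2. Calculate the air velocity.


Velocity = flow rate / cross-sectional area
= 81.8 / 19.8
= 4.1313 m/s

4.1313 m/s


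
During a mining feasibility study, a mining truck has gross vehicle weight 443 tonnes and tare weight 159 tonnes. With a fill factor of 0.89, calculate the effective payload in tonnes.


252.76 tonnes

Maximum payload = gross - tare
= 443 - 159 = 284 tonnes
Effective payload = max payload * fill factor
= 284 * 0.89
= 252.76 tonnes


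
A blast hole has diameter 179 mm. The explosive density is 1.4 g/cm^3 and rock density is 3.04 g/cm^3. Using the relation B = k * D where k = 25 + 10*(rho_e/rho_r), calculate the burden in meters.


5.2993 m

First, compute k:
rho_e / rho_r = 1.4 / 3.04 = 0.4605263158
k = 25 + 10 * 0.4605263158 = 29.60526316
Then, compute burden:
B = k * D / 1000 = 29.60526316 * 179 / 1000
= 5299.342105 / 1000
= 5.2993 m


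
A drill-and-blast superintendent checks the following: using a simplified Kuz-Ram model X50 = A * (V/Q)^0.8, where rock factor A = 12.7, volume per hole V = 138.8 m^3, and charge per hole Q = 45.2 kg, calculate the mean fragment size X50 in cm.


31.1605 cm

Compute V/Q:
V/Q = 138.8 / 45.2 = 3.07079646
Raise to the power 0.8:
(V/Q)^0.8 = 3.07079646^0.8 = 2.453583402
Multiply by A:
X50 = 12.7 * 2.453583402
= 31.1605 cm


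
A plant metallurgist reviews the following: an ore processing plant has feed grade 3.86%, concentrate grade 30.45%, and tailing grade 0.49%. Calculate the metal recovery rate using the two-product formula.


Using the two-product formula:
R = 100 * c * (f - t) / (f * (c - t))
Numerator = 100 * 30.45 * (3.86 - 0.49)
= 100 * 30.45 * 3.37
= 10261.65
Denominator = 3.86 * (30.45 - 0.49)
= 3.86 * 29.96
= 115.6456
R = 10261.65 / 115.6456
= 88.7336%

88.7336%


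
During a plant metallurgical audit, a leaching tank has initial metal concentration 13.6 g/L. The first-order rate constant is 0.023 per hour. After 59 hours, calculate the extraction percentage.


74.2568%

Compute the exponent:
-k * t = -0.023 * 59 = -1.357
Remaining concentration:
C = 13.6 * exp(-1.357)
= 13.6 * 0.2574319154
= 3.50107405 g/L
Extracted = 13.6 - 3.50107405 = 10.09892595 g/L
Extraction % = 10.09892595 / 13.6 * 100
= 74.2568%


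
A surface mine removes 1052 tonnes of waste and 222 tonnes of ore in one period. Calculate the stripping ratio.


Stripping ratio = waste tonnage / ore tonnage
= 1052 / 222
= 4.7387

4.7387


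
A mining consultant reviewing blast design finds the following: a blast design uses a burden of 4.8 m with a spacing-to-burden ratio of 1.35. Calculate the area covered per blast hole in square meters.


31.104 m^2

First, find the spacing:
Spacing = burden * ratio = 4.8 * 1.35
= 6.48 m
Then, calculate the area:
Area = burden * spacing = 4.8 * 6.48
= 31.104 m^2


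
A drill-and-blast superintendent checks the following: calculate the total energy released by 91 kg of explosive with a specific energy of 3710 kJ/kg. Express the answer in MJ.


Energy = mass * specific_energy / 1000
= 91 * 3710 / 1000
= 337610 / 1000
= 337.61 MJ

337.61 MJ


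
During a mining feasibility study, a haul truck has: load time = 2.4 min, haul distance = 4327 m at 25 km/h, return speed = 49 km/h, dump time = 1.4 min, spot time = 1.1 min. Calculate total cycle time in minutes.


20.5832 min

Convert haul speed to m/min: 25 * 1000/60 = 416.6666667 m/min
Haul time = 4327 / 416.6666667 = 10.3848 min
Convert return speed to m/min: 49 * 1000/60 = 816.6666667 m/min
Return time = 4327 / 816.6666667 = 5.298367347 min
Total cycle time:
= 2.4 + 10.3848 + 1.4 + 5.298367347 + 1.1
= 20.5832 min


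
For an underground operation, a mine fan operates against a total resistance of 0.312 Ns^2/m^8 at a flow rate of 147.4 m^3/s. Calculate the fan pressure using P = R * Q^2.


6778.7491 Pa

Compute Q^2:
Q^2 = 147.4^2 = 21726.76
Compute pressure:
P = R * Q^2 = 0.312 * 21726.76
= 6778.7491 Pa


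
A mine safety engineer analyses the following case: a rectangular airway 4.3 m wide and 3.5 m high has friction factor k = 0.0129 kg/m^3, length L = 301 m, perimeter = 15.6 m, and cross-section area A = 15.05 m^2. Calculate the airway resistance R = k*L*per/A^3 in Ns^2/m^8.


Compute the numerator:
k * L * per = 0.0129 * 301 * 15.6
= 60.57324
Compute the denominator:
A^3 = 15.05^3 = 3408.862625
Resistance:
R = 60.57324 / 3408.862625
= 0.0178 Ns^2/m^8

0.0178 Ns^2/m^8


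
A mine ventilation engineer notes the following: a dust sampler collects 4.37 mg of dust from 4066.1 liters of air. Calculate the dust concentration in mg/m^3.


1.0747 mg/m^3

Convert liters to m^3: 1 m^3 = 1000 L
Concentration = mass / volume * 1000
= 4.37 / 4066.1 * 1000
= 0.001074739923 * 1000
= 1.0747 mg/m^3


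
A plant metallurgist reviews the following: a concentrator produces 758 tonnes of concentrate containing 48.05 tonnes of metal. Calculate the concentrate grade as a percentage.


Grade = (metal in concentrate / concentrate mass) * 100
= (48.05 / 758) * 100
= 0.06339050132 * 100
= 6.3391%

6.3391%


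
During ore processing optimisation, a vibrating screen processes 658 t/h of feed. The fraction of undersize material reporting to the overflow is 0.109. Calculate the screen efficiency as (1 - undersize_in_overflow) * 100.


89.1%

Screen efficiency = (1 - fraction of undersize in overflow) * 100
= (1 - 0.109) * 100
= 0.891 * 100
= 89.1%


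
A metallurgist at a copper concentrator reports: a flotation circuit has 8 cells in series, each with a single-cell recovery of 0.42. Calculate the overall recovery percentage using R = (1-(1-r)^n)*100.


Complement of single-cell recovery:
1 - r = 1 - 0.42 = 0.58
Raise to power n:
(1 - r)^8 = 0.58^8 = 0.01280630817
Overall recovery:
R = (1 - 0.01280630817) * 100
= 98.7194%

98.7194%


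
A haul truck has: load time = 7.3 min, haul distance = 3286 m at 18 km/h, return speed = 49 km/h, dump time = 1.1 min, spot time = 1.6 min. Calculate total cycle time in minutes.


Convert haul speed to m/min: 18 * 1000/60 = 300 m/min
Haul time = 3286 / 300 = 10.95333333 min
Convert return speed to m/min: 49 * 1000/60 = 816.6666667 m/min
Return time = 3286 / 816.6666667 = 4.023673469 min
Total cycle time:
= 7.3 + 10.95333333 + 1.1 + 4.023673469 + 1.6
= 24.977 min

24.977 min
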